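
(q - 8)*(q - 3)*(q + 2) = q^3 - 9*q^2 + 2*q + 48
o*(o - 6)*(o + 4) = o^3 - 2*o^2 - 24*o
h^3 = h^3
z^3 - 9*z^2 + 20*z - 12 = (z - 6)*(z - 2)*(z - 1)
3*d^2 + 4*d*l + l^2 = (d + l)*(3*d + l)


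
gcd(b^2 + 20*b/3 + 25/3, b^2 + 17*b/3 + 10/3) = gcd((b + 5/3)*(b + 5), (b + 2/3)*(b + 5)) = b + 5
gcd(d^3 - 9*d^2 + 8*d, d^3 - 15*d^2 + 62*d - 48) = d^2 - 9*d + 8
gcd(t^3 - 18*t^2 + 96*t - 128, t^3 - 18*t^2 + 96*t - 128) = t^3 - 18*t^2 + 96*t - 128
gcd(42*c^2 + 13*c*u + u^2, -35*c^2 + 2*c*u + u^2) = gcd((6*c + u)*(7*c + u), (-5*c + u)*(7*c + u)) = 7*c + u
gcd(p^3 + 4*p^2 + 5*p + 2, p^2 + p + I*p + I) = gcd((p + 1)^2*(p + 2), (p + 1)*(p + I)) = p + 1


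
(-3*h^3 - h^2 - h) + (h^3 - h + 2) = -2*h^3 - h^2 - 2*h + 2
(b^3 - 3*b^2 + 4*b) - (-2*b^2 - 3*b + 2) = b^3 - b^2 + 7*b - 2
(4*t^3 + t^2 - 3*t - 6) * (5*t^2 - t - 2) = 20*t^5 + t^4 - 24*t^3 - 29*t^2 + 12*t + 12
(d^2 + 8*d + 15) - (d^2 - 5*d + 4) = 13*d + 11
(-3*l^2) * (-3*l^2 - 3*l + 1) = 9*l^4 + 9*l^3 - 3*l^2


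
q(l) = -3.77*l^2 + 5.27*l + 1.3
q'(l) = 5.27 - 7.54*l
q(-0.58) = -3.02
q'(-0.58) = 9.64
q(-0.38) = -1.25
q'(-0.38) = 8.14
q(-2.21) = -28.76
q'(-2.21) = 21.93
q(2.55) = -9.78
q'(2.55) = -13.96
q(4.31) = -46.02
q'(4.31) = -27.23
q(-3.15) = -52.71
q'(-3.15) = 29.02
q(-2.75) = -41.70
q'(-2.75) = 26.00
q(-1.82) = -20.78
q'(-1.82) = 18.99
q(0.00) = 1.30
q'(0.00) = 5.27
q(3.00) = -16.82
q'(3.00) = -17.35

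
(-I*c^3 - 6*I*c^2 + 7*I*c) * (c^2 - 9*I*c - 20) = -I*c^5 - 9*c^4 - 6*I*c^4 - 54*c^3 + 27*I*c^3 + 63*c^2 + 120*I*c^2 - 140*I*c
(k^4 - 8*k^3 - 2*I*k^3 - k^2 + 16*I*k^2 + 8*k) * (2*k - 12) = 2*k^5 - 28*k^4 - 4*I*k^4 + 94*k^3 + 56*I*k^3 + 28*k^2 - 192*I*k^2 - 96*k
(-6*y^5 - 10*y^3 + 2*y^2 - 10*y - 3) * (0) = 0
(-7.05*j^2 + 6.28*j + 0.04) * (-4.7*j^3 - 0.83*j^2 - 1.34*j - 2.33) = 33.135*j^5 - 23.6645*j^4 + 4.0466*j^3 + 7.9781*j^2 - 14.686*j - 0.0932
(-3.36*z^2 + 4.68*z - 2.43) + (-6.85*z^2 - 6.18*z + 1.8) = -10.21*z^2 - 1.5*z - 0.63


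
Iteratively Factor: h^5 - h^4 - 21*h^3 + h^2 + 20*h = (h + 1)*(h^4 - 2*h^3 - 19*h^2 + 20*h) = h*(h + 1)*(h^3 - 2*h^2 - 19*h + 20) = h*(h + 1)*(h + 4)*(h^2 - 6*h + 5) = h*(h - 5)*(h + 1)*(h + 4)*(h - 1)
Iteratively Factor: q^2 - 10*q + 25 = (q - 5)*(q - 5)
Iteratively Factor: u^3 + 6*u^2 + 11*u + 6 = (u + 1)*(u^2 + 5*u + 6) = (u + 1)*(u + 2)*(u + 3)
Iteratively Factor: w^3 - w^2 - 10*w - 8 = (w - 4)*(w^2 + 3*w + 2) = (w - 4)*(w + 1)*(w + 2)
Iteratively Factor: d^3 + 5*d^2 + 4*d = (d + 4)*(d^2 + d) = d*(d + 4)*(d + 1)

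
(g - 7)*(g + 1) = g^2 - 6*g - 7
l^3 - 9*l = l*(l - 3)*(l + 3)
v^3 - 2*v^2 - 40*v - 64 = (v - 8)*(v + 2)*(v + 4)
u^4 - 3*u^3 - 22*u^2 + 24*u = u*(u - 6)*(u - 1)*(u + 4)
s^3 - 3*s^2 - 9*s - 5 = (s - 5)*(s + 1)^2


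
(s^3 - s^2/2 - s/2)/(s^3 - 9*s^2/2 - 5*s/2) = (s - 1)/(s - 5)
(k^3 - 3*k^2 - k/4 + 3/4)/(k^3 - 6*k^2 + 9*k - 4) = (4*k^3 - 12*k^2 - k + 3)/(4*(k^3 - 6*k^2 + 9*k - 4))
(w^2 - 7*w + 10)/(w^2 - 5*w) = (w - 2)/w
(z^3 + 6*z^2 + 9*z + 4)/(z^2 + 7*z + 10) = (z^3 + 6*z^2 + 9*z + 4)/(z^2 + 7*z + 10)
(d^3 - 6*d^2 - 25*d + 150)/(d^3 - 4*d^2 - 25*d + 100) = (d - 6)/(d - 4)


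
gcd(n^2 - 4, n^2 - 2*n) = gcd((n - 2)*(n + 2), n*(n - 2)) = n - 2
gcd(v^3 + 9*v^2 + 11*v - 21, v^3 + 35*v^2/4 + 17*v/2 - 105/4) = v^2 + 10*v + 21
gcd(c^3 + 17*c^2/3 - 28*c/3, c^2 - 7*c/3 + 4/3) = c - 4/3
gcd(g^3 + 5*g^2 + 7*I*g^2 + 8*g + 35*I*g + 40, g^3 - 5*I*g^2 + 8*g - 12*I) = g - I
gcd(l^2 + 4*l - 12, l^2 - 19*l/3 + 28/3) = 1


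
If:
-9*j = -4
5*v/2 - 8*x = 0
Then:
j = 4/9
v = 16*x/5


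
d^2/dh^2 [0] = 0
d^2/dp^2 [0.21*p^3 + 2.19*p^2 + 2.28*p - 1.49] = 1.26*p + 4.38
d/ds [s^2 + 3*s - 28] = 2*s + 3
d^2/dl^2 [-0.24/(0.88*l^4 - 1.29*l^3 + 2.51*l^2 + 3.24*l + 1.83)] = ((2.5344*l^2 - 1.8576*l + 1.2048)*(0.88*l^4 - 1.29*l^3 + 2.51*l^2 + 3.24*l + 1.83) - 0.24*(3.52*l^3 - 3.87*l^2 + 5.02*l + 3.24)*(7.04*l^3 - 7.74*l^2 + 10.04*l + 6.48))/(0.88*l^4 - 1.29*l^3 + 2.51*l^2 + 3.24*l + 1.83)^3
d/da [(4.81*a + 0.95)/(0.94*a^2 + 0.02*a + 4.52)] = (-4.5214*a^2 - 1.786*a + 21.7222)/(0.8836*a^4 + 0.0376*a^3 + 8.498*a^2 + 0.1808*a + 20.4304)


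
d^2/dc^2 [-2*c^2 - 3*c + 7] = -4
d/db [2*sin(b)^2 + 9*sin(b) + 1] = (4*sin(b) + 9)*cos(b)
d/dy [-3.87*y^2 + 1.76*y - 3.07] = 1.76 - 7.74*y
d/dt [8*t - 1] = 8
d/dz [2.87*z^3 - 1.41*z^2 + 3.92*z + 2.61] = 8.61*z^2 - 2.82*z + 3.92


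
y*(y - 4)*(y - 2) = y^3 - 6*y^2 + 8*y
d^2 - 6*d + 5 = (d - 5)*(d - 1)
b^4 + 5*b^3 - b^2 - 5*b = b*(b - 1)*(b + 1)*(b + 5)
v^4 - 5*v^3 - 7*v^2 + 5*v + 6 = (v - 6)*(v - 1)*(v + 1)^2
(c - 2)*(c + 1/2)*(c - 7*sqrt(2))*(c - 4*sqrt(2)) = c^4 - 11*sqrt(2)*c^3 - 3*c^3/2 + 33*sqrt(2)*c^2/2 + 55*c^2 - 84*c + 11*sqrt(2)*c - 56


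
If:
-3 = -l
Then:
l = 3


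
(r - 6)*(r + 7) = r^2 + r - 42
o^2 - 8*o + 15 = (o - 5)*(o - 3)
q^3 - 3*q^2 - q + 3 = (q - 3)*(q - 1)*(q + 1)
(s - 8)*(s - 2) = s^2 - 10*s + 16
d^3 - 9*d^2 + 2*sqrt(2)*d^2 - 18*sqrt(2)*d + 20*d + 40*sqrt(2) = (d - 5)*(d - 4)*(d + 2*sqrt(2))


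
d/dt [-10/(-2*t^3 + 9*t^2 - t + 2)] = 10*(-6*t^2 + 18*t - 1)/(2*t^3 - 9*t^2 + t - 2)^2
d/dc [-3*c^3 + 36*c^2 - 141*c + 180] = -9*c^2 + 72*c - 141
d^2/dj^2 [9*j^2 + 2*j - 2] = 18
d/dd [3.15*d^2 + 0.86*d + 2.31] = 6.3*d + 0.86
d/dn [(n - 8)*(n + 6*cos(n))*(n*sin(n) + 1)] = (8 - n)*(n*sin(n) + 1)*(6*sin(n) - 1) + (n - 8)*(n + 6*cos(n))*(n*cos(n) + sin(n)) + (n + 6*cos(n))*(n*sin(n) + 1)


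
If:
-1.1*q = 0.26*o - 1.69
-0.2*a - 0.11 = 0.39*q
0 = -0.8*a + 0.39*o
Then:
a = -65.01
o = -133.35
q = 33.06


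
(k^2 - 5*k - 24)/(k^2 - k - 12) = (k - 8)/(k - 4)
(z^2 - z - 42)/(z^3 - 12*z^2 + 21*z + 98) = (z + 6)/(z^2 - 5*z - 14)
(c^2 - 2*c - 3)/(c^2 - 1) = (c - 3)/(c - 1)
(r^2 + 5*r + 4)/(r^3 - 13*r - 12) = (r + 4)/(r^2 - r - 12)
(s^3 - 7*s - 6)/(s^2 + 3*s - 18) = (s^2 + 3*s + 2)/(s + 6)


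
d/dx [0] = 0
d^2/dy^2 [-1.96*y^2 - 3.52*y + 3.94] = -3.92000000000000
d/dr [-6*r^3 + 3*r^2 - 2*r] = -18*r^2 + 6*r - 2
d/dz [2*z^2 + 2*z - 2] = 4*z + 2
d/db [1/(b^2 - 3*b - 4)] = (3 - 2*b)/(-b^2 + 3*b + 4)^2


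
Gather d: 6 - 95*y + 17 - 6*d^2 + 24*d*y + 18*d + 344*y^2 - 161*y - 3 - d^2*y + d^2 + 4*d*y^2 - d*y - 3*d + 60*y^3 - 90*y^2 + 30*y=d^2*(-y - 5) + d*(4*y^2 + 23*y + 15) + 60*y^3 + 254*y^2 - 226*y + 20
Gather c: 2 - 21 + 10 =-9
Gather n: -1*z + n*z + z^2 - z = n*z + z^2 - 2*z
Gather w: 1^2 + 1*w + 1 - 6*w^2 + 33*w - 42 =-6*w^2 + 34*w - 40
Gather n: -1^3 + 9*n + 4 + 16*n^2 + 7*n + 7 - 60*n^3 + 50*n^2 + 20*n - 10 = -60*n^3 + 66*n^2 + 36*n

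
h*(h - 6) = h^2 - 6*h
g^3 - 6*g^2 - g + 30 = (g - 5)*(g - 3)*(g + 2)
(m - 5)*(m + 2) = m^2 - 3*m - 10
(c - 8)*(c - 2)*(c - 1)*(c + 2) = c^4 - 9*c^3 + 4*c^2 + 36*c - 32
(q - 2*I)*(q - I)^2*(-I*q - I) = -I*q^4 - 4*q^3 - I*q^3 - 4*q^2 + 5*I*q^2 + 2*q + 5*I*q + 2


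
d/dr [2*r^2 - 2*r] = 4*r - 2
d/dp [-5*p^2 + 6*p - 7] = 6 - 10*p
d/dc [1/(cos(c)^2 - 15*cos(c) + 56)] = (2*cos(c) - 15)*sin(c)/(cos(c)^2 - 15*cos(c) + 56)^2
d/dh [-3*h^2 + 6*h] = 6 - 6*h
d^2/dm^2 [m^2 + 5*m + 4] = 2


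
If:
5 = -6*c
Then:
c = -5/6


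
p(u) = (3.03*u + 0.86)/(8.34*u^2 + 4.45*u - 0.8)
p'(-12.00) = -0.00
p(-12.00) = -0.03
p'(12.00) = -0.00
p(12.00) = 0.03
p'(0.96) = -0.35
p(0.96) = 0.34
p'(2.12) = -0.07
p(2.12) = 0.16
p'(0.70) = -0.70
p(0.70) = 0.47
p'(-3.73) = -0.03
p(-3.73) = -0.11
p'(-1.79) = -0.19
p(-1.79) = -0.25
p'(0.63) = -0.90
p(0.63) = 0.52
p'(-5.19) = -0.02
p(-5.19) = -0.07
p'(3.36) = -0.03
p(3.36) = 0.10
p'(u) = (-16.68*u - 4.45)*(3.03*u + 0.86)/(8.34*u^2 + 4.45*u - 0.8)^2 + 3.03/(8.34*u^2 + 4.45*u - 0.8)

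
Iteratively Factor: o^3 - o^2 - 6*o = (o + 2)*(o^2 - 3*o) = o*(o + 2)*(o - 3)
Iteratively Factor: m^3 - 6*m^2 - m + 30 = (m - 3)*(m^2 - 3*m - 10) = (m - 3)*(m + 2)*(m - 5)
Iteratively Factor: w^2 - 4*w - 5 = (w + 1)*(w - 5)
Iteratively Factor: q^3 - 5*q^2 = (q - 5)*(q^2) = q*(q - 5)*(q)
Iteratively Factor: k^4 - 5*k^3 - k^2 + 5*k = (k + 1)*(k^3 - 6*k^2 + 5*k) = k*(k + 1)*(k^2 - 6*k + 5) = k*(k - 5)*(k + 1)*(k - 1)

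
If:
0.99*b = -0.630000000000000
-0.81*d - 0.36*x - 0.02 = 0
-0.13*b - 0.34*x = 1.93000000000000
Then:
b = -0.64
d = 2.39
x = -5.43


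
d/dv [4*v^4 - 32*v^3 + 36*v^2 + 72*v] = 16*v^3 - 96*v^2 + 72*v + 72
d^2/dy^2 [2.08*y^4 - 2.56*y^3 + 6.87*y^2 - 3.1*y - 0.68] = 24.96*y^2 - 15.36*y + 13.74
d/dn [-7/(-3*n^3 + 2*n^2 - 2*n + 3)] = 7*(-9*n^2 + 4*n - 2)/(3*n^3 - 2*n^2 + 2*n - 3)^2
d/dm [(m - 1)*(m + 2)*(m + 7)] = 3*m^2 + 16*m + 5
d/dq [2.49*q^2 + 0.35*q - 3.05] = 4.98*q + 0.35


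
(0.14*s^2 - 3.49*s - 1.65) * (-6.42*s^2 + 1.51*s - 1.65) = -0.8988*s^4 + 22.6172*s^3 + 5.0921*s^2 + 3.267*s + 2.7225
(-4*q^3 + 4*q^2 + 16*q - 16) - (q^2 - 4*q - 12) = -4*q^3 + 3*q^2 + 20*q - 4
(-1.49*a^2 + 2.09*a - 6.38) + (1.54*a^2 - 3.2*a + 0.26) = 0.05*a^2 - 1.11*a - 6.12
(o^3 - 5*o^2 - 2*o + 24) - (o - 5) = o^3 - 5*o^2 - 3*o + 29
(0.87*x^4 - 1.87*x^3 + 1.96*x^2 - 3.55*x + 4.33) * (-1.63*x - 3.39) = -1.4181*x^5 + 0.0987999999999998*x^4 + 3.1445*x^3 - 0.857900000000001*x^2 + 4.9766*x - 14.6787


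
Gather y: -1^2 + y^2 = y^2 - 1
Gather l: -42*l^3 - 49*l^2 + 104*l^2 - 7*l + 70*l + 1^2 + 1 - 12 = -42*l^3 + 55*l^2 + 63*l - 10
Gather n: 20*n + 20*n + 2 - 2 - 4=40*n - 4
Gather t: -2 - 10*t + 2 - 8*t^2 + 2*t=-8*t^2 - 8*t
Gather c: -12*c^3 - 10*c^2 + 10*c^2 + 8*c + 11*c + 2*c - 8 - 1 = -12*c^3 + 21*c - 9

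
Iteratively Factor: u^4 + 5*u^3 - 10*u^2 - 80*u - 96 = (u + 4)*(u^3 + u^2 - 14*u - 24) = (u - 4)*(u + 4)*(u^2 + 5*u + 6) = (u - 4)*(u + 3)*(u + 4)*(u + 2)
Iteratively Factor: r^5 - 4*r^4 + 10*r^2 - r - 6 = (r - 1)*(r^4 - 3*r^3 - 3*r^2 + 7*r + 6) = (r - 1)*(r + 1)*(r^3 - 4*r^2 + r + 6) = (r - 2)*(r - 1)*(r + 1)*(r^2 - 2*r - 3) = (r - 3)*(r - 2)*(r - 1)*(r + 1)*(r + 1)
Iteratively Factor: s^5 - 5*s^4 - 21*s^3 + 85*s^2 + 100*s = (s + 1)*(s^4 - 6*s^3 - 15*s^2 + 100*s) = s*(s + 1)*(s^3 - 6*s^2 - 15*s + 100) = s*(s - 5)*(s + 1)*(s^2 - s - 20) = s*(s - 5)^2*(s + 1)*(s + 4)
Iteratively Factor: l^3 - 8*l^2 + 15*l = (l)*(l^2 - 8*l + 15) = l*(l - 3)*(l - 5)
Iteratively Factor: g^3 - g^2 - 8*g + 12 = (g + 3)*(g^2 - 4*g + 4) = (g - 2)*(g + 3)*(g - 2)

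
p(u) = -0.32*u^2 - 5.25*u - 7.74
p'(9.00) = -11.01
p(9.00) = -80.91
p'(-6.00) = -1.41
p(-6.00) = 12.24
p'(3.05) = -7.20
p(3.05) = -26.73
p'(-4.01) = -2.68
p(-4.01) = 8.17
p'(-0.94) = -4.65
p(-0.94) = -3.09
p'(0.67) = -5.68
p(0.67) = -11.40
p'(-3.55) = -2.98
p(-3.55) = 6.86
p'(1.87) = -6.45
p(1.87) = -18.68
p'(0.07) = -5.29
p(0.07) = -8.11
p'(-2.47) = -3.67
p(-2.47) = 3.28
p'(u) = -0.64*u - 5.25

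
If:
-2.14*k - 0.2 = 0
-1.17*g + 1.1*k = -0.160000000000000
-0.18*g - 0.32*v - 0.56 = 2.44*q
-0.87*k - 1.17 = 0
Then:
No Solution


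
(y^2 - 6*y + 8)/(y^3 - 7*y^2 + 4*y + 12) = (y - 4)/(y^2 - 5*y - 6)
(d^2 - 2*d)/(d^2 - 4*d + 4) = d/(d - 2)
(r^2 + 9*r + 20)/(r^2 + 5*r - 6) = (r^2 + 9*r + 20)/(r^2 + 5*r - 6)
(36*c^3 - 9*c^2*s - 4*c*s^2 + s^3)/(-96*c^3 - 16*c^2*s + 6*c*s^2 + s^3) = (-9*c^2 + s^2)/(24*c^2 + 10*c*s + s^2)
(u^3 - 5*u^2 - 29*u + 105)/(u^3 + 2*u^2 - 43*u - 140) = (u - 3)/(u + 4)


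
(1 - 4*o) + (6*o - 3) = 2*o - 2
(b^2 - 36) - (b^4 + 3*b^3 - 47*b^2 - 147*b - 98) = -b^4 - 3*b^3 + 48*b^2 + 147*b + 62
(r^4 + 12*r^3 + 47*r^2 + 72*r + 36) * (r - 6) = r^5 + 6*r^4 - 25*r^3 - 210*r^2 - 396*r - 216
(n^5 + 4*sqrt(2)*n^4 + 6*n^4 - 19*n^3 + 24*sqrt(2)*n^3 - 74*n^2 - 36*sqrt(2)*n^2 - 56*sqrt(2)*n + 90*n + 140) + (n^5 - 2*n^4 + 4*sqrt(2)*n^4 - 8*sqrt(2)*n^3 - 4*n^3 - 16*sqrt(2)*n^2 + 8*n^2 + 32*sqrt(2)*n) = 2*n^5 + 4*n^4 + 8*sqrt(2)*n^4 - 23*n^3 + 16*sqrt(2)*n^3 - 52*sqrt(2)*n^2 - 66*n^2 - 24*sqrt(2)*n + 90*n + 140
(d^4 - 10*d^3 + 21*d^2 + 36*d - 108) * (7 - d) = -d^5 + 17*d^4 - 91*d^3 + 111*d^2 + 360*d - 756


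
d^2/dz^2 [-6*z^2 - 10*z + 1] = -12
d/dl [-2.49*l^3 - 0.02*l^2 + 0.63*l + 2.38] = -7.47*l^2 - 0.04*l + 0.63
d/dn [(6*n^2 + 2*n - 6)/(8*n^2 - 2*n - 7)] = 2*(-14*n^2 + 6*n - 13)/(64*n^4 - 32*n^3 - 108*n^2 + 28*n + 49)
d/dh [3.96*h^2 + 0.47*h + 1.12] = 7.92*h + 0.47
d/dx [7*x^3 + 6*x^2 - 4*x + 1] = 21*x^2 + 12*x - 4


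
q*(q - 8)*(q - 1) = q^3 - 9*q^2 + 8*q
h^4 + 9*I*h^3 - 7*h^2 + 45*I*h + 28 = (h - I)^2*(h + 4*I)*(h + 7*I)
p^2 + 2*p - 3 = (p - 1)*(p + 3)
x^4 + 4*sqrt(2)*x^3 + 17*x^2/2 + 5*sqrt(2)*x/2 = x*(x + sqrt(2)/2)*(x + sqrt(2))*(x + 5*sqrt(2)/2)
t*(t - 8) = t^2 - 8*t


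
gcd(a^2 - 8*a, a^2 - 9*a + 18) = 1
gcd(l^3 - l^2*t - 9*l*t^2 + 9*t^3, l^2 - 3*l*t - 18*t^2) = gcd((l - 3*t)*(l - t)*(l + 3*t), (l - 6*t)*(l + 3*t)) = l + 3*t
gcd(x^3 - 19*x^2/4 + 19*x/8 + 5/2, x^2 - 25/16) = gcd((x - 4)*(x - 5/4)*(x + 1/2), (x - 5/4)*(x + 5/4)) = x - 5/4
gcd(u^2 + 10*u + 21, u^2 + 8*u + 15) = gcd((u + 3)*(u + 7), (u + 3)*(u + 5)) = u + 3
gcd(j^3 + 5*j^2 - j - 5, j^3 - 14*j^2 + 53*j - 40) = j - 1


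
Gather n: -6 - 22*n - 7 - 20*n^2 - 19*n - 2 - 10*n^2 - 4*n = -30*n^2 - 45*n - 15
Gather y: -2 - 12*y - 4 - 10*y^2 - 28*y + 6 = -10*y^2 - 40*y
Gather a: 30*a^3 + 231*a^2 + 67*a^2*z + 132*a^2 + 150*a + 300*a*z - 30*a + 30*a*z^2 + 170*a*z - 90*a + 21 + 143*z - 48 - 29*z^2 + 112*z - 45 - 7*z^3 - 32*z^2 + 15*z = 30*a^3 + a^2*(67*z + 363) + a*(30*z^2 + 470*z + 30) - 7*z^3 - 61*z^2 + 270*z - 72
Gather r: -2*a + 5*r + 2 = -2*a + 5*r + 2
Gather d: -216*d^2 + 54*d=-216*d^2 + 54*d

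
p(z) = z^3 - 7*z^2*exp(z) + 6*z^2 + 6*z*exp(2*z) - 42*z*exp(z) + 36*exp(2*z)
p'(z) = -7*z^2*exp(z) + 3*z^2 + 12*z*exp(2*z) - 56*z*exp(z) + 12*z + 78*exp(2*z) - 42*exp(z)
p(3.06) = 20672.34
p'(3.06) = 46298.52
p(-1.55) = 22.14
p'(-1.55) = -2.78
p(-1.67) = 22.53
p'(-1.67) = -3.60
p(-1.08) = 21.77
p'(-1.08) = 1.54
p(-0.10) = 32.78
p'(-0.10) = 28.71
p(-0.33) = 27.62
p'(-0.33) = 17.18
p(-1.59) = 22.26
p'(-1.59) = -3.06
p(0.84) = 131.87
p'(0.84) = 267.10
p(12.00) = 2860579107370.47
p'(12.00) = 5880304849650.43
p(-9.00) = -243.02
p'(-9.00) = 134.99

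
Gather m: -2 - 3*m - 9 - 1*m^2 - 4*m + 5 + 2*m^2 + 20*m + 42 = m^2 + 13*m + 36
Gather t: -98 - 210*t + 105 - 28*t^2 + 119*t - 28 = -28*t^2 - 91*t - 21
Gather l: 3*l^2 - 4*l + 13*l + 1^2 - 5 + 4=3*l^2 + 9*l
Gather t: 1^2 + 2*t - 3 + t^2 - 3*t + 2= t^2 - t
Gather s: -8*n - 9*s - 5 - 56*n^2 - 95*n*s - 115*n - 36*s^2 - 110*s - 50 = -56*n^2 - 123*n - 36*s^2 + s*(-95*n - 119) - 55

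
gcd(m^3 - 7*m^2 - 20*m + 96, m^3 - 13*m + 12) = m^2 + m - 12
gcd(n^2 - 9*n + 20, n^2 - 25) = n - 5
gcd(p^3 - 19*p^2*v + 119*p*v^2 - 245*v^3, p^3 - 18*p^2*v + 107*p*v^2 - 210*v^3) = p^2 - 12*p*v + 35*v^2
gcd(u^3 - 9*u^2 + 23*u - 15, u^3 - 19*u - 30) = u - 5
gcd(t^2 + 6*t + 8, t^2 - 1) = 1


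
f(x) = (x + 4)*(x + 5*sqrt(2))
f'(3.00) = 17.07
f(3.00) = 70.50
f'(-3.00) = 5.07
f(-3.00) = 4.07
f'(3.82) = 18.71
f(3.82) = 85.17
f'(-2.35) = 6.37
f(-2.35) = 7.79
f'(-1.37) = 8.33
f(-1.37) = 14.99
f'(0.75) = 12.57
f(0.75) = 37.15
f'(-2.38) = 6.31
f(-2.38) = 7.60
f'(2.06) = 15.19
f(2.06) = 55.33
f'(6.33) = 23.73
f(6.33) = 138.43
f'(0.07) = 11.21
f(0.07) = 29.06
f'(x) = 2*x + 4 + 5*sqrt(2)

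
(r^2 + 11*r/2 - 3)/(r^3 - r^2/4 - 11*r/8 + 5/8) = 4*(r + 6)/(4*r^2 + r - 5)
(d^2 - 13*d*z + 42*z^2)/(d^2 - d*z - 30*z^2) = (d - 7*z)/(d + 5*z)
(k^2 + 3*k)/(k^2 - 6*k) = (k + 3)/(k - 6)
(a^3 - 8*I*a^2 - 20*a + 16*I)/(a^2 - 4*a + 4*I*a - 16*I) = (a^3 - 8*I*a^2 - 20*a + 16*I)/(a^2 + 4*a*(-1 + I) - 16*I)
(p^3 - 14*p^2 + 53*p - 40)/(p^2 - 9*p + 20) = (p^2 - 9*p + 8)/(p - 4)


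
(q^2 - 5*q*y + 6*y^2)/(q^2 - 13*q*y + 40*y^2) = (q^2 - 5*q*y + 6*y^2)/(q^2 - 13*q*y + 40*y^2)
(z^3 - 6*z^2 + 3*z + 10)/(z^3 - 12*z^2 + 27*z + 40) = (z - 2)/(z - 8)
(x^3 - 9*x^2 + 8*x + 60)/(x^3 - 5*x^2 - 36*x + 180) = (x + 2)/(x + 6)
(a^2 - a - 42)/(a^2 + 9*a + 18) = (a - 7)/(a + 3)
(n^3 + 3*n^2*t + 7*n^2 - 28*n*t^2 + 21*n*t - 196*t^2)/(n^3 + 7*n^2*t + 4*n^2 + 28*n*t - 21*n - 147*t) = (n - 4*t)/(n - 3)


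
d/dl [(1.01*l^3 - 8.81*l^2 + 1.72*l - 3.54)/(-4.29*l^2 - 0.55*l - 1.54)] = (-4.3329*l^4 - 1.111*l^3 + 7.5581*l^2 - 3.2384*l - 4.5958)/(18.4041*l^4 + 4.719*l^3 + 13.5157*l^2 + 1.694*l + 2.3716)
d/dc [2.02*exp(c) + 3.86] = 2.02*exp(c)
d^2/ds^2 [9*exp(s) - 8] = 9*exp(s)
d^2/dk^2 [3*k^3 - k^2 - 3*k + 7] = 18*k - 2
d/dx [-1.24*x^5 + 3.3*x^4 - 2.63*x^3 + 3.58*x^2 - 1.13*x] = -6.2*x^4 + 13.2*x^3 - 7.89*x^2 + 7.16*x - 1.13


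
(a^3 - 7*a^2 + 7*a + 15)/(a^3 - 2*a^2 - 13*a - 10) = (a - 3)/(a + 2)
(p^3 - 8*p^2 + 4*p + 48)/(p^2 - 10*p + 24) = p + 2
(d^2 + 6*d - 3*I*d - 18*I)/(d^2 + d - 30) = (d - 3*I)/(d - 5)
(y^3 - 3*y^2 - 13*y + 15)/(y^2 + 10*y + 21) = (y^2 - 6*y + 5)/(y + 7)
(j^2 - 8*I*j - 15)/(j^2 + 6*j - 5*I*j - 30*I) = (j - 3*I)/(j + 6)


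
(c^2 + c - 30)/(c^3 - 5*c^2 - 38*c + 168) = (c - 5)/(c^2 - 11*c + 28)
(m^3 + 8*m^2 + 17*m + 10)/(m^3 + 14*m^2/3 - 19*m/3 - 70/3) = 3*(m + 1)/(3*m - 7)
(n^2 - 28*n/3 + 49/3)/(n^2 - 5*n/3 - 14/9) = 3*(n - 7)/(3*n + 2)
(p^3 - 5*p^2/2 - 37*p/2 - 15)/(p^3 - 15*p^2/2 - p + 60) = (p + 1)/(p - 4)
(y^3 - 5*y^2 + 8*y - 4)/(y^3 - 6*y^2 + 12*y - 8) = (y - 1)/(y - 2)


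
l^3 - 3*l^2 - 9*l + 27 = (l - 3)^2*(l + 3)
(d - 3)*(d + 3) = d^2 - 9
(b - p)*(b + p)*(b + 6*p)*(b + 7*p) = b^4 + 13*b^3*p + 41*b^2*p^2 - 13*b*p^3 - 42*p^4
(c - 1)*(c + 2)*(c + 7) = c^3 + 8*c^2 + 5*c - 14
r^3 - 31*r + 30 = (r - 5)*(r - 1)*(r + 6)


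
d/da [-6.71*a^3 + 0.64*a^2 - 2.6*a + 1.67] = -20.13*a^2 + 1.28*a - 2.6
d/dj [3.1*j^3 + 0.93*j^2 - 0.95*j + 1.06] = 9.3*j^2 + 1.86*j - 0.95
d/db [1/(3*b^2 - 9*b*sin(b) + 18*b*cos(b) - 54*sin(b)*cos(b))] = (2*b*sin(b) + b*cos(b) - 2*b/3 + sin(b) - 2*cos(b) + 6*cos(2*b))/((b - 3*sin(b))^2*(b + 6*cos(b))^2)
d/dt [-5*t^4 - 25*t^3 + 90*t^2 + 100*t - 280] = -20*t^3 - 75*t^2 + 180*t + 100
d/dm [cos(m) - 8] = -sin(m)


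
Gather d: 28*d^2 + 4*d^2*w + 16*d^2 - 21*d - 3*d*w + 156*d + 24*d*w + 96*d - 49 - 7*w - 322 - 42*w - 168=d^2*(4*w + 44) + d*(21*w + 231) - 49*w - 539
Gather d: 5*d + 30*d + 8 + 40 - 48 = 35*d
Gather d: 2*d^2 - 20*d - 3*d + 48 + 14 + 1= 2*d^2 - 23*d + 63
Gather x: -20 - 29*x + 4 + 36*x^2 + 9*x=36*x^2 - 20*x - 16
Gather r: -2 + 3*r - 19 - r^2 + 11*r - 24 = -r^2 + 14*r - 45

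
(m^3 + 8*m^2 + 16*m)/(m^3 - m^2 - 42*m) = (m^2 + 8*m + 16)/(m^2 - m - 42)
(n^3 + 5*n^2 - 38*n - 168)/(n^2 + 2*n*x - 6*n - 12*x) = (n^2 + 11*n + 28)/(n + 2*x)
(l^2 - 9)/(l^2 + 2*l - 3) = (l - 3)/(l - 1)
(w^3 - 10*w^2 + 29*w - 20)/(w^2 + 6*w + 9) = (w^3 - 10*w^2 + 29*w - 20)/(w^2 + 6*w + 9)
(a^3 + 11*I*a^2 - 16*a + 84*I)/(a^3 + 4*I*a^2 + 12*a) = (a + 7*I)/a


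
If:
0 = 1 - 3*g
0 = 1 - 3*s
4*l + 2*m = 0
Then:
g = 1/3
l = -m/2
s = 1/3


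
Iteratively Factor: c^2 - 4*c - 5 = (c + 1)*(c - 5)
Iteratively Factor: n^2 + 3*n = (n + 3)*(n)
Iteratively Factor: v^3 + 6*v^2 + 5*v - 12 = (v + 4)*(v^2 + 2*v - 3) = (v - 1)*(v + 4)*(v + 3)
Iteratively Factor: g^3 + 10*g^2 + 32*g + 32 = (g + 4)*(g^2 + 6*g + 8) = (g + 2)*(g + 4)*(g + 4)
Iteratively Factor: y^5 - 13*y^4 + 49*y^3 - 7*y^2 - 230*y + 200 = (y - 5)*(y^4 - 8*y^3 + 9*y^2 + 38*y - 40) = (y - 5)^2*(y^3 - 3*y^2 - 6*y + 8) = (y - 5)^2*(y + 2)*(y^2 - 5*y + 4) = (y - 5)^2*(y - 1)*(y + 2)*(y - 4)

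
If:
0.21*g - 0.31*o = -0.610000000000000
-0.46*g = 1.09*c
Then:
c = 1.2258628221931 - 0.622979467016164*o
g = 1.47619047619048*o - 2.9047619047619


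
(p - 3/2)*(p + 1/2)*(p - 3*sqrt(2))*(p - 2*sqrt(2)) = p^4 - 5*sqrt(2)*p^3 - p^3 + 5*sqrt(2)*p^2 + 45*p^2/4 - 12*p + 15*sqrt(2)*p/4 - 9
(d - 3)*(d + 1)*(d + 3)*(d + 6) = d^4 + 7*d^3 - 3*d^2 - 63*d - 54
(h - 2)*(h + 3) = h^2 + h - 6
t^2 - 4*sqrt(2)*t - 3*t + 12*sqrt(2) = (t - 3)*(t - 4*sqrt(2))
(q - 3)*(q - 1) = q^2 - 4*q + 3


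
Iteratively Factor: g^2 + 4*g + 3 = (g + 3)*(g + 1)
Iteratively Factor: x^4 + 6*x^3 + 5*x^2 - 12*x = (x)*(x^3 + 6*x^2 + 5*x - 12) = x*(x - 1)*(x^2 + 7*x + 12) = x*(x - 1)*(x + 3)*(x + 4)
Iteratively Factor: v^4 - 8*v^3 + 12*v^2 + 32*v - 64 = (v - 2)*(v^3 - 6*v^2 + 32) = (v - 4)*(v - 2)*(v^2 - 2*v - 8) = (v - 4)*(v - 2)*(v + 2)*(v - 4)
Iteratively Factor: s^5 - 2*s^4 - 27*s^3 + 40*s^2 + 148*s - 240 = (s + 4)*(s^4 - 6*s^3 - 3*s^2 + 52*s - 60) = (s - 2)*(s + 4)*(s^3 - 4*s^2 - 11*s + 30) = (s - 2)^2*(s + 4)*(s^2 - 2*s - 15) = (s - 5)*(s - 2)^2*(s + 4)*(s + 3)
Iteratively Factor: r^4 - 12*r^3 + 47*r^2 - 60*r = (r - 3)*(r^3 - 9*r^2 + 20*r) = r*(r - 3)*(r^2 - 9*r + 20) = r*(r - 4)*(r - 3)*(r - 5)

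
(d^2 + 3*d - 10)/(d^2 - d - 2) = (d + 5)/(d + 1)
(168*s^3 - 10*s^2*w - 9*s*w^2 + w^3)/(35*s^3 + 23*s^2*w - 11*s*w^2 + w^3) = (24*s^2 + 2*s*w - w^2)/(5*s^2 + 4*s*w - w^2)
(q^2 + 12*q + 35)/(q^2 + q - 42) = (q + 5)/(q - 6)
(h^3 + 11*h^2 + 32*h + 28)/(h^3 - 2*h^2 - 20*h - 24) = (h + 7)/(h - 6)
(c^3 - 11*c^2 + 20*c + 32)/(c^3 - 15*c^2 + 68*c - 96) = (c + 1)/(c - 3)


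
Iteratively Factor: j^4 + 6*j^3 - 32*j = (j + 4)*(j^3 + 2*j^2 - 8*j) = (j + 4)^2*(j^2 - 2*j) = j*(j + 4)^2*(j - 2)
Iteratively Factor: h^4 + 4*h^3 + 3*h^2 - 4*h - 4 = (h + 2)*(h^3 + 2*h^2 - h - 2) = (h - 1)*(h + 2)*(h^2 + 3*h + 2) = (h - 1)*(h + 2)^2*(h + 1)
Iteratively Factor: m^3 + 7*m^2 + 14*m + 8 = (m + 1)*(m^2 + 6*m + 8) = (m + 1)*(m + 4)*(m + 2)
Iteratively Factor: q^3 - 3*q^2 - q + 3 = (q - 1)*(q^2 - 2*q - 3) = (q - 1)*(q + 1)*(q - 3)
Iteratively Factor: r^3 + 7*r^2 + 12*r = (r + 3)*(r^2 + 4*r) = (r + 3)*(r + 4)*(r)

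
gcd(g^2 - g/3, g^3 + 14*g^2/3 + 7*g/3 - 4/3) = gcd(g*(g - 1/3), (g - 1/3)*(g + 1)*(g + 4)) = g - 1/3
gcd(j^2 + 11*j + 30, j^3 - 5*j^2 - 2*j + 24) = 1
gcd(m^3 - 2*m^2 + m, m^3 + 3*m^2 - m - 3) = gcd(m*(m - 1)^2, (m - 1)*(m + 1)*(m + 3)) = m - 1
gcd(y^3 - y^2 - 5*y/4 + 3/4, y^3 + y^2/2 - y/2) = y^2 + y/2 - 1/2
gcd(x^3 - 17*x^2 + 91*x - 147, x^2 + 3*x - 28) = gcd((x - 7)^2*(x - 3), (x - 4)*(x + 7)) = 1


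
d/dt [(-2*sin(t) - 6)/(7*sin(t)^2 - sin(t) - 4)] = 2*(7*sin(t)^2 + 42*sin(t) + 1)*cos(t)/(-7*sin(t)^2 + sin(t) + 4)^2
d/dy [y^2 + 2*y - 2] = 2*y + 2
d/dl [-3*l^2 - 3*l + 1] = -6*l - 3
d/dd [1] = 0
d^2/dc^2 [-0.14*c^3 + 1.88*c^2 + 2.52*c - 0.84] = 3.76 - 0.84*c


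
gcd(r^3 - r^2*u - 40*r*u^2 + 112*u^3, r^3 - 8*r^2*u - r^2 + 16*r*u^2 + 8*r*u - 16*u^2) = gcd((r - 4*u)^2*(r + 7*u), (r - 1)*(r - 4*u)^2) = r^2 - 8*r*u + 16*u^2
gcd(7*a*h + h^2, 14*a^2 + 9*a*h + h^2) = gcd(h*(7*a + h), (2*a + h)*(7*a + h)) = 7*a + h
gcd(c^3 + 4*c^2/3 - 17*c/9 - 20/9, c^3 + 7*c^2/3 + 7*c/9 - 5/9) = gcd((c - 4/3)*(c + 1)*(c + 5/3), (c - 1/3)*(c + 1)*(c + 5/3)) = c^2 + 8*c/3 + 5/3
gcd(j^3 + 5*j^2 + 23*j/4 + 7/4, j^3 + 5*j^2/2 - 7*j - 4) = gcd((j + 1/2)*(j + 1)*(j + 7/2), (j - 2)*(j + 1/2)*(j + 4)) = j + 1/2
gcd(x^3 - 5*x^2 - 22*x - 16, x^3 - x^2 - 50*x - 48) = x^2 - 7*x - 8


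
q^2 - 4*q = q*(q - 4)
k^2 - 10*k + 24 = (k - 6)*(k - 4)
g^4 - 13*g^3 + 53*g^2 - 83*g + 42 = (g - 7)*(g - 3)*(g - 2)*(g - 1)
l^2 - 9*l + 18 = (l - 6)*(l - 3)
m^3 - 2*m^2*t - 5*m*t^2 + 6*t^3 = (m - 3*t)*(m - t)*(m + 2*t)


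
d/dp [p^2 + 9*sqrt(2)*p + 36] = 2*p + 9*sqrt(2)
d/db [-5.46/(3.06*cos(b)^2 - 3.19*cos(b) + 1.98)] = (17.4174 - 33.4152*cos(b))*sin(b)/(3.06*cos(b)^2 - 3.19*cos(b) + 1.98)^2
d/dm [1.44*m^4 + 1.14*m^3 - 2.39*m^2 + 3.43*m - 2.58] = 5.76*m^3 + 3.42*m^2 - 4.78*m + 3.43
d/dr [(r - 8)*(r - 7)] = 2*r - 15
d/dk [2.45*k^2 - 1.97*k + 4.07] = 4.9*k - 1.97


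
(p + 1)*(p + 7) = p^2 + 8*p + 7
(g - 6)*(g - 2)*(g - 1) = g^3 - 9*g^2 + 20*g - 12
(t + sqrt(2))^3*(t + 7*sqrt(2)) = t^4 + 10*sqrt(2)*t^3 + 48*t^2 + 44*sqrt(2)*t + 28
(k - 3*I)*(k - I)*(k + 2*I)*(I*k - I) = I*k^4 + 2*k^3 - I*k^3 - 2*k^2 + 5*I*k^2 + 6*k - 5*I*k - 6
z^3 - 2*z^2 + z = z*(z - 1)^2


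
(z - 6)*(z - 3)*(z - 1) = z^3 - 10*z^2 + 27*z - 18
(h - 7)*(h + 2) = h^2 - 5*h - 14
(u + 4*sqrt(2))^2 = u^2 + 8*sqrt(2)*u + 32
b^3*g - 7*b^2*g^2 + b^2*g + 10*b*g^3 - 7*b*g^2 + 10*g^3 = (b - 5*g)*(b - 2*g)*(b*g + g)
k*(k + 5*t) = k^2 + 5*k*t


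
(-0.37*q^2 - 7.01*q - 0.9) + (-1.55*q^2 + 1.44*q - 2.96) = -1.92*q^2 - 5.57*q - 3.86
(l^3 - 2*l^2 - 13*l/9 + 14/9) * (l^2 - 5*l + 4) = l^5 - 7*l^4 + 113*l^3/9 + 7*l^2/9 - 122*l/9 + 56/9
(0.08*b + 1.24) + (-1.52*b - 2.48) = -1.44*b - 1.24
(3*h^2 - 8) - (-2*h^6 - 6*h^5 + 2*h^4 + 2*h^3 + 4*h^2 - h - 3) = 2*h^6 + 6*h^5 - 2*h^4 - 2*h^3 - h^2 + h - 5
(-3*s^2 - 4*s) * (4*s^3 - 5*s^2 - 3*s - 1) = -12*s^5 - s^4 + 29*s^3 + 15*s^2 + 4*s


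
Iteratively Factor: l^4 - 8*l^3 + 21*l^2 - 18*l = (l - 3)*(l^3 - 5*l^2 + 6*l) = (l - 3)*(l - 2)*(l^2 - 3*l) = l*(l - 3)*(l - 2)*(l - 3)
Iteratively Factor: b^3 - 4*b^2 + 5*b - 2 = (b - 1)*(b^2 - 3*b + 2) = (b - 1)^2*(b - 2)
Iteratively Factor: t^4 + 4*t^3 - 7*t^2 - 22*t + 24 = (t - 2)*(t^3 + 6*t^2 + 5*t - 12) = (t - 2)*(t + 4)*(t^2 + 2*t - 3) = (t - 2)*(t - 1)*(t + 4)*(t + 3)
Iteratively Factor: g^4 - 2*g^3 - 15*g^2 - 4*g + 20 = (g - 5)*(g^3 + 3*g^2 - 4) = (g - 5)*(g + 2)*(g^2 + g - 2) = (g - 5)*(g + 2)^2*(g - 1)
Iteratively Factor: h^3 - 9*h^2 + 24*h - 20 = (h - 2)*(h^2 - 7*h + 10) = (h - 2)^2*(h - 5)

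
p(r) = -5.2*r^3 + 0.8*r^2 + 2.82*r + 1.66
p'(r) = -15.6*r^2 + 1.6*r + 2.82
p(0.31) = 2.46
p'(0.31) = 1.82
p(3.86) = -274.60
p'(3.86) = -223.44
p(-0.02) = 1.60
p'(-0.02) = 2.78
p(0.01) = 1.69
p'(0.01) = 2.83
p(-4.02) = 341.07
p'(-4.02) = -255.71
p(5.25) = -713.94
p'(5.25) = -418.76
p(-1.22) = 8.85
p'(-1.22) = -22.35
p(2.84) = -102.99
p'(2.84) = -118.46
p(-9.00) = 3831.88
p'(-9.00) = -1275.18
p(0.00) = 1.66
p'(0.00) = 2.82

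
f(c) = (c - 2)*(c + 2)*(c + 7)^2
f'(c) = (c - 2)*(c + 2)*(2*c + 14) + (c - 2)*(c + 7)^2 + (c + 2)*(c + 7)^2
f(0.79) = -204.86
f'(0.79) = 43.28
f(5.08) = 3182.13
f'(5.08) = 2009.45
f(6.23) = 6093.40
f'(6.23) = 3102.06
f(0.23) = -206.33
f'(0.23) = -33.03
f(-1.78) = -22.66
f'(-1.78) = -105.69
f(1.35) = -151.82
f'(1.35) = 151.89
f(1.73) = -76.75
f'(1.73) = 246.11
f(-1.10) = -97.12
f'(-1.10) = -109.50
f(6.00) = 5408.00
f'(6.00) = 2860.00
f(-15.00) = 14144.00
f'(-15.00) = -5456.00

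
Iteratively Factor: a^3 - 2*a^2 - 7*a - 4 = (a + 1)*(a^2 - 3*a - 4) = (a + 1)^2*(a - 4)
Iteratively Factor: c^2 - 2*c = (c - 2)*(c)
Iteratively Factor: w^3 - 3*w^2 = (w - 3)*(w^2) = w*(w - 3)*(w)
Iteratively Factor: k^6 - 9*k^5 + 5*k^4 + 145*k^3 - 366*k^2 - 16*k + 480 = (k - 5)*(k^5 - 4*k^4 - 15*k^3 + 70*k^2 - 16*k - 96) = (k - 5)*(k - 2)*(k^4 - 2*k^3 - 19*k^2 + 32*k + 48) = (k - 5)*(k - 2)*(k + 1)*(k^3 - 3*k^2 - 16*k + 48) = (k - 5)*(k - 2)*(k + 1)*(k + 4)*(k^2 - 7*k + 12) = (k - 5)*(k - 4)*(k - 2)*(k + 1)*(k + 4)*(k - 3)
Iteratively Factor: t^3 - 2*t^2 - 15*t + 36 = (t + 4)*(t^2 - 6*t + 9) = (t - 3)*(t + 4)*(t - 3)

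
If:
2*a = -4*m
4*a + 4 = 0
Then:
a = -1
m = 1/2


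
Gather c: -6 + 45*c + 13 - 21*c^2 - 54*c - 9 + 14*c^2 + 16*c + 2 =-7*c^2 + 7*c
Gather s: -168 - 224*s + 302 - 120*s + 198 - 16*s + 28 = 360 - 360*s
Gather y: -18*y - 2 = -18*y - 2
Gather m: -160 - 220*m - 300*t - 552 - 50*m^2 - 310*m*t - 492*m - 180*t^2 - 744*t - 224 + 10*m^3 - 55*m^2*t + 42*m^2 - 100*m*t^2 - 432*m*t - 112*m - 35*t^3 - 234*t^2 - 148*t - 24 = 10*m^3 + m^2*(-55*t - 8) + m*(-100*t^2 - 742*t - 824) - 35*t^3 - 414*t^2 - 1192*t - 960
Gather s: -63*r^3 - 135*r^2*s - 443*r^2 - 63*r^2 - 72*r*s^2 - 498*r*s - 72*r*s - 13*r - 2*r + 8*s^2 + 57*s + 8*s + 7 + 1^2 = -63*r^3 - 506*r^2 - 15*r + s^2*(8 - 72*r) + s*(-135*r^2 - 570*r + 65) + 8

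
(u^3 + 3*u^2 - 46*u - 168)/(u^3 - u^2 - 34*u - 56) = (u + 6)/(u + 2)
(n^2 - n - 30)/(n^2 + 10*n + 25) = (n - 6)/(n + 5)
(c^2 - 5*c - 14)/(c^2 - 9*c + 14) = (c + 2)/(c - 2)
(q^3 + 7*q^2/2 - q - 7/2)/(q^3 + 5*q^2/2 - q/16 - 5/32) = 16*(2*q^3 + 7*q^2 - 2*q - 7)/(32*q^3 + 80*q^2 - 2*q - 5)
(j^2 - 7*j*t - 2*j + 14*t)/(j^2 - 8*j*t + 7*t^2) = (2 - j)/(-j + t)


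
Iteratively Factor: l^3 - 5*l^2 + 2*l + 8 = (l + 1)*(l^2 - 6*l + 8) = (l - 2)*(l + 1)*(l - 4)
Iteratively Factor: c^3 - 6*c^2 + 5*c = (c - 5)*(c^2 - c) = (c - 5)*(c - 1)*(c)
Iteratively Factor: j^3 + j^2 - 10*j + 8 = (j + 4)*(j^2 - 3*j + 2) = (j - 2)*(j + 4)*(j - 1)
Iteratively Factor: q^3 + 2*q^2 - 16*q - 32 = (q - 4)*(q^2 + 6*q + 8) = (q - 4)*(q + 2)*(q + 4)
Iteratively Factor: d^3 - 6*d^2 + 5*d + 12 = (d + 1)*(d^2 - 7*d + 12) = (d - 3)*(d + 1)*(d - 4)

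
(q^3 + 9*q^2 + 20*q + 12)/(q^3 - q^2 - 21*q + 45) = (q^3 + 9*q^2 + 20*q + 12)/(q^3 - q^2 - 21*q + 45)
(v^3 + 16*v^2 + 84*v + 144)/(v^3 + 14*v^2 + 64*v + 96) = (v + 6)/(v + 4)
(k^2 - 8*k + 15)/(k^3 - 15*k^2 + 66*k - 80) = (k - 3)/(k^2 - 10*k + 16)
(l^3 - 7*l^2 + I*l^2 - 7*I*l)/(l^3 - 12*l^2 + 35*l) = (l + I)/(l - 5)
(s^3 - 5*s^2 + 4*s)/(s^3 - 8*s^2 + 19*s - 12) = s/(s - 3)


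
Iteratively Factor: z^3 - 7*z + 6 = (z - 1)*(z^2 + z - 6) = (z - 2)*(z - 1)*(z + 3)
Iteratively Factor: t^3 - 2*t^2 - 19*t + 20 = (t + 4)*(t^2 - 6*t + 5) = (t - 5)*(t + 4)*(t - 1)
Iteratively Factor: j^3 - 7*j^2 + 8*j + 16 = (j - 4)*(j^2 - 3*j - 4) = (j - 4)^2*(j + 1)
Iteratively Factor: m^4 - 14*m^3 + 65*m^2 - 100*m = (m - 5)*(m^3 - 9*m^2 + 20*m) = m*(m - 5)*(m^2 - 9*m + 20) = m*(m - 5)*(m - 4)*(m - 5)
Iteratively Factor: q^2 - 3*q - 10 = (q + 2)*(q - 5)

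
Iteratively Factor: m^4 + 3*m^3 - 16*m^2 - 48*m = (m - 4)*(m^3 + 7*m^2 + 12*m) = (m - 4)*(m + 3)*(m^2 + 4*m) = (m - 4)*(m + 3)*(m + 4)*(m)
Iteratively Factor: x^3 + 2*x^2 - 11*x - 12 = (x + 1)*(x^2 + x - 12) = (x + 1)*(x + 4)*(x - 3)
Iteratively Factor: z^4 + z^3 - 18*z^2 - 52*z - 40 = (z + 2)*(z^3 - z^2 - 16*z - 20) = (z + 2)^2*(z^2 - 3*z - 10) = (z + 2)^3*(z - 5)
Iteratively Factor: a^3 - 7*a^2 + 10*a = (a - 2)*(a^2 - 5*a) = (a - 5)*(a - 2)*(a)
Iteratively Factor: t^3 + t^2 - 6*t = (t)*(t^2 + t - 6) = t*(t - 2)*(t + 3)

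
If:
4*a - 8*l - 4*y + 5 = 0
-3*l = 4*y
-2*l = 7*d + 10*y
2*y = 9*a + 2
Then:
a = -35/102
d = 407/714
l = 37/51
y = -37/68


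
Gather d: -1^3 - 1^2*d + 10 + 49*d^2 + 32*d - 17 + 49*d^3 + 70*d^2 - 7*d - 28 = 49*d^3 + 119*d^2 + 24*d - 36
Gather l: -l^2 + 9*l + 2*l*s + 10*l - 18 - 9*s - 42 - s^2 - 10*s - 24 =-l^2 + l*(2*s + 19) - s^2 - 19*s - 84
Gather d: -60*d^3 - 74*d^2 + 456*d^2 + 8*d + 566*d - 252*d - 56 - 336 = -60*d^3 + 382*d^2 + 322*d - 392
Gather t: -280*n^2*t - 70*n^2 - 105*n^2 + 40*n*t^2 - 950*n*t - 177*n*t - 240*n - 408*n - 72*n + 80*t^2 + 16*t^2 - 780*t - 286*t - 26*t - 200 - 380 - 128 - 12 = -175*n^2 - 720*n + t^2*(40*n + 96) + t*(-280*n^2 - 1127*n - 1092) - 720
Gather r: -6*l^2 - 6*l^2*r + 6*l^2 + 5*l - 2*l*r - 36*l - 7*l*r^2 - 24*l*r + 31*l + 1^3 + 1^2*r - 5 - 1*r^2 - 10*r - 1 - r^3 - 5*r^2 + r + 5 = -r^3 + r^2*(-7*l - 6) + r*(-6*l^2 - 26*l - 8)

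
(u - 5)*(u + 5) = u^2 - 25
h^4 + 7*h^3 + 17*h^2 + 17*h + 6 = (h + 1)^2*(h + 2)*(h + 3)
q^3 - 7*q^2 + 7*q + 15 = (q - 5)*(q - 3)*(q + 1)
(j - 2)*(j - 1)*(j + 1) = j^3 - 2*j^2 - j + 2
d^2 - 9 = (d - 3)*(d + 3)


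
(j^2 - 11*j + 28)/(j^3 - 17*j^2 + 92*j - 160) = (j - 7)/(j^2 - 13*j + 40)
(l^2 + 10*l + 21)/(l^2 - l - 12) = (l + 7)/(l - 4)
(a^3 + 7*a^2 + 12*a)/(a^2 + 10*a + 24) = a*(a + 3)/(a + 6)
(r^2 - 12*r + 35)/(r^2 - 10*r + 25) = (r - 7)/(r - 5)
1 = 1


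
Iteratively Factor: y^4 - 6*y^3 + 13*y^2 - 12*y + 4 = (y - 2)*(y^3 - 4*y^2 + 5*y - 2) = (y - 2)*(y - 1)*(y^2 - 3*y + 2) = (y - 2)^2*(y - 1)*(y - 1)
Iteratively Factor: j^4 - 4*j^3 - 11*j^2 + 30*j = (j)*(j^3 - 4*j^2 - 11*j + 30) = j*(j - 2)*(j^2 - 2*j - 15) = j*(j - 2)*(j + 3)*(j - 5)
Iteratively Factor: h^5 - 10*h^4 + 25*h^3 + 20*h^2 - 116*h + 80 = (h - 1)*(h^4 - 9*h^3 + 16*h^2 + 36*h - 80) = (h - 4)*(h - 1)*(h^3 - 5*h^2 - 4*h + 20) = (h - 5)*(h - 4)*(h - 1)*(h^2 - 4) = (h - 5)*(h - 4)*(h - 2)*(h - 1)*(h + 2)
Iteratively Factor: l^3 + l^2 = (l)*(l^2 + l) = l^2*(l + 1)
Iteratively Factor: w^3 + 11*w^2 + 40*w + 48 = (w + 4)*(w^2 + 7*w + 12) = (w + 3)*(w + 4)*(w + 4)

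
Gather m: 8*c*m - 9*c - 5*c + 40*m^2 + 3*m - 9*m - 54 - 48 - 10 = -14*c + 40*m^2 + m*(8*c - 6) - 112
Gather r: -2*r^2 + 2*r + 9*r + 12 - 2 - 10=-2*r^2 + 11*r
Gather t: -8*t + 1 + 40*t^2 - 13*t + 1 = 40*t^2 - 21*t + 2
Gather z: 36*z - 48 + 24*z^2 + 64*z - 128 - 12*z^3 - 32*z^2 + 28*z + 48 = -12*z^3 - 8*z^2 + 128*z - 128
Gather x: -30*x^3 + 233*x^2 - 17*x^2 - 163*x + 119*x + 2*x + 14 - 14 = -30*x^3 + 216*x^2 - 42*x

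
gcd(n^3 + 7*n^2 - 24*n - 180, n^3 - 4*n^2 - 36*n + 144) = n + 6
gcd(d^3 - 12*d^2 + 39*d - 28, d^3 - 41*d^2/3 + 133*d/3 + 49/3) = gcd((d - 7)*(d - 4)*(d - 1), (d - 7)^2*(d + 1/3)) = d - 7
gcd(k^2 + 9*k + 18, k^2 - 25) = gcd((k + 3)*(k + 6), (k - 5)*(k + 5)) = 1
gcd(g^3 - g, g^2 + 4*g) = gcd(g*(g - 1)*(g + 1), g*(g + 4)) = g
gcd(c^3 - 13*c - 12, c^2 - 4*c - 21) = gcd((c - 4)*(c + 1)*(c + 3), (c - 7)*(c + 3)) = c + 3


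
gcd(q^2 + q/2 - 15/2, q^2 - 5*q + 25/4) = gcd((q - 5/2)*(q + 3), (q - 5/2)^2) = q - 5/2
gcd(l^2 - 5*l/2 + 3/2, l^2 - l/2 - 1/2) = l - 1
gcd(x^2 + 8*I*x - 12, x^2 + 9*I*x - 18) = x + 6*I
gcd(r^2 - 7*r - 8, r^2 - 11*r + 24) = r - 8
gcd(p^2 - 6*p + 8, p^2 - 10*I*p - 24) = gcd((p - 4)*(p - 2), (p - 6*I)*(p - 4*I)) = 1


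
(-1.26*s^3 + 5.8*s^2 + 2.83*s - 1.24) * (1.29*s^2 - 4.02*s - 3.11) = -1.6254*s^5 + 12.5472*s^4 - 15.7467*s^3 - 31.0142*s^2 - 3.8165*s + 3.8564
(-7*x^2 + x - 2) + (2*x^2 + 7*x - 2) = -5*x^2 + 8*x - 4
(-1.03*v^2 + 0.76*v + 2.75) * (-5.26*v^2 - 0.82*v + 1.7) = 5.4178*v^4 - 3.153*v^3 - 16.8392*v^2 - 0.963*v + 4.675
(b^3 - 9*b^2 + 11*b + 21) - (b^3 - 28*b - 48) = -9*b^2 + 39*b + 69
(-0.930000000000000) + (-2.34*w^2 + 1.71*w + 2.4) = -2.34*w^2 + 1.71*w + 1.47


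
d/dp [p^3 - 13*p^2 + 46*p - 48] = 3*p^2 - 26*p + 46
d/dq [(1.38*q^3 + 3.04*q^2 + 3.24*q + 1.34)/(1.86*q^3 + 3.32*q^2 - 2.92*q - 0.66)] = (8.88178419700125e-16*q^5 - 1.0728*q^4 - 20.112*q^3 - 29.8432*q^2 - 12.9104*q + 1.7744)/(3.4596*q^6 + 12.3504*q^5 + 0.159999999999998*q^4 - 21.844*q^3 + 4.144*q^2 + 3.8544*q + 0.4356)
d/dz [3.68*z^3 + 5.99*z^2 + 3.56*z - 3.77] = 11.04*z^2 + 11.98*z + 3.56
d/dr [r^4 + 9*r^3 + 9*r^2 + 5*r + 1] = 4*r^3 + 27*r^2 + 18*r + 5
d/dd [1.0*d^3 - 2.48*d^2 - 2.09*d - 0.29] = 3.0*d^2 - 4.96*d - 2.09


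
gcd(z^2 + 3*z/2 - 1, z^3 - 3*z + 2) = z + 2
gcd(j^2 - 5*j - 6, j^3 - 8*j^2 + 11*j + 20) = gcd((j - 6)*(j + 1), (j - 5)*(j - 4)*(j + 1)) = j + 1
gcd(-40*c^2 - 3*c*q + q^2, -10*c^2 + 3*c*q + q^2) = 5*c + q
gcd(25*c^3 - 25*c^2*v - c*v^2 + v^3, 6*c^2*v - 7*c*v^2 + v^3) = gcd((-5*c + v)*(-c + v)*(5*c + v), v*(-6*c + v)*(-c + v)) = -c + v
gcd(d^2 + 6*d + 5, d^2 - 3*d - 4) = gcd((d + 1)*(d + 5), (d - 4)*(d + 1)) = d + 1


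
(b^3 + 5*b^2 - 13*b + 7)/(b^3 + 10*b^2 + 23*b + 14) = (b^2 - 2*b + 1)/(b^2 + 3*b + 2)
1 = 1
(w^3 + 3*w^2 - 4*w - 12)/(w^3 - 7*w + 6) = (w + 2)/(w - 1)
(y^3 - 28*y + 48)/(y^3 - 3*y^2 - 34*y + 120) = (y - 2)/(y - 5)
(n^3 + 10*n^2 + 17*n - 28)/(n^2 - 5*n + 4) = (n^2 + 11*n + 28)/(n - 4)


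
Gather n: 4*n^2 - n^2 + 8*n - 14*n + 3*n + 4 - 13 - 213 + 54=3*n^2 - 3*n - 168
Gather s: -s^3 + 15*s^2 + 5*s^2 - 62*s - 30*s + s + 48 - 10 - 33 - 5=-s^3 + 20*s^2 - 91*s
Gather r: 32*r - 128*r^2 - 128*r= -128*r^2 - 96*r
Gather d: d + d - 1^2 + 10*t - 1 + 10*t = 2*d + 20*t - 2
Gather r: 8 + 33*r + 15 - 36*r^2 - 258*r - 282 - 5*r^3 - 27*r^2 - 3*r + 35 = -5*r^3 - 63*r^2 - 228*r - 224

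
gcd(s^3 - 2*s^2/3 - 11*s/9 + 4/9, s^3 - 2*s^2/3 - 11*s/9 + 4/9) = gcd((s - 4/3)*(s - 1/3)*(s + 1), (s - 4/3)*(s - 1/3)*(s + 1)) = s^3 - 2*s^2/3 - 11*s/9 + 4/9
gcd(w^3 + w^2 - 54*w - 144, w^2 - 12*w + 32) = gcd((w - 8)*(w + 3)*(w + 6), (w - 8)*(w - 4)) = w - 8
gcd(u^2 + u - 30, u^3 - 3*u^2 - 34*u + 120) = u^2 + u - 30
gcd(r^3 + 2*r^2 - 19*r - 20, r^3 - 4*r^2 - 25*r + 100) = r^2 + r - 20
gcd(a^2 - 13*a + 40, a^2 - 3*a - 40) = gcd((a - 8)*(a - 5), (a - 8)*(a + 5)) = a - 8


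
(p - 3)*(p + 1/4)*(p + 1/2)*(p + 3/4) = p^4 - 3*p^3/2 - 61*p^2/16 - 63*p/32 - 9/32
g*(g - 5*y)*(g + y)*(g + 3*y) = g^4 - g^3*y - 17*g^2*y^2 - 15*g*y^3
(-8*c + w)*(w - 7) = -8*c*w + 56*c + w^2 - 7*w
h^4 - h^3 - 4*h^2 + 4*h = h*(h - 2)*(h - 1)*(h + 2)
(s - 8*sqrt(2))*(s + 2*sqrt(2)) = s^2 - 6*sqrt(2)*s - 32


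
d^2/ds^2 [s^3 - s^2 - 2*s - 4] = 6*s - 2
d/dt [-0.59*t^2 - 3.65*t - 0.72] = -1.18*t - 3.65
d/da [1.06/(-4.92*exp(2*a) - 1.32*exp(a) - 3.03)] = (10.4304*exp(a) + 1.3992)*exp(a)/(4.92*exp(2*a) + 1.32*exp(a) + 3.03)^2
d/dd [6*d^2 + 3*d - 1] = 12*d + 3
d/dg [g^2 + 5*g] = 2*g + 5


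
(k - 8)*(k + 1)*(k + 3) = k^3 - 4*k^2 - 29*k - 24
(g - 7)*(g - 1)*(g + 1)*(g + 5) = g^4 - 2*g^3 - 36*g^2 + 2*g + 35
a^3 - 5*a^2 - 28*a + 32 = (a - 8)*(a - 1)*(a + 4)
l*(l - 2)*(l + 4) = l^3 + 2*l^2 - 8*l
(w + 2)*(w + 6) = w^2 + 8*w + 12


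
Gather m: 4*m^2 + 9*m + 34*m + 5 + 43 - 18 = 4*m^2 + 43*m + 30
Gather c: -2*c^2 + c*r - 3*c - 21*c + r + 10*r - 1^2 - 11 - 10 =-2*c^2 + c*(r - 24) + 11*r - 22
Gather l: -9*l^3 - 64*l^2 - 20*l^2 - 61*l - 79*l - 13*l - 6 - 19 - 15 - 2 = -9*l^3 - 84*l^2 - 153*l - 42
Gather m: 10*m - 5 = 10*m - 5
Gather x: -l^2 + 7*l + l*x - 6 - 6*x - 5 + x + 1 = -l^2 + 7*l + x*(l - 5) - 10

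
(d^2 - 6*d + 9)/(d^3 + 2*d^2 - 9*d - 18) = (d - 3)/(d^2 + 5*d + 6)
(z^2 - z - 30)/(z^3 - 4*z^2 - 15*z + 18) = (z + 5)/(z^2 + 2*z - 3)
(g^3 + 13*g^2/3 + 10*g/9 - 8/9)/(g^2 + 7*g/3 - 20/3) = (9*g^2 + 3*g - 2)/(3*(3*g - 5))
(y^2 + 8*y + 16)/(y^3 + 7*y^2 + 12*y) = (y + 4)/(y*(y + 3))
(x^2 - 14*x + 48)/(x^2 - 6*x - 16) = (x - 6)/(x + 2)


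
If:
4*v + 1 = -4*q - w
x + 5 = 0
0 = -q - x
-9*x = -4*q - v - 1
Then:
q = 5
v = -66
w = 243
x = -5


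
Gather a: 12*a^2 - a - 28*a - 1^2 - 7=12*a^2 - 29*a - 8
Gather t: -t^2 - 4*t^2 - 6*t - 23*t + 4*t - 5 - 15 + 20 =-5*t^2 - 25*t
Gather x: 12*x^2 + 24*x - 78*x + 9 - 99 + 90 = 12*x^2 - 54*x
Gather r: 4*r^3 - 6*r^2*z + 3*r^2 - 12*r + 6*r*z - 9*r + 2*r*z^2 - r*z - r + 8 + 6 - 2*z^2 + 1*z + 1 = 4*r^3 + r^2*(3 - 6*z) + r*(2*z^2 + 5*z - 22) - 2*z^2 + z + 15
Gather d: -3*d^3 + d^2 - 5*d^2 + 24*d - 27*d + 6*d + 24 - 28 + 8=-3*d^3 - 4*d^2 + 3*d + 4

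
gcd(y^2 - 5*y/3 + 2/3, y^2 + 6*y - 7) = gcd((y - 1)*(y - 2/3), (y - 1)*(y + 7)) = y - 1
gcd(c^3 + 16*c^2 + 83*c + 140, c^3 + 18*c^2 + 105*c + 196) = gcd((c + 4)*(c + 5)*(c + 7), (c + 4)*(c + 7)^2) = c^2 + 11*c + 28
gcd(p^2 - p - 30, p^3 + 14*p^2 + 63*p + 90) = p + 5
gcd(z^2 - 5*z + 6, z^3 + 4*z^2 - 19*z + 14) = z - 2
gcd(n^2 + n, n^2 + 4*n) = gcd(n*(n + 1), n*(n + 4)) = n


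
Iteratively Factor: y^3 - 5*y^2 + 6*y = (y - 2)*(y^2 - 3*y) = y*(y - 2)*(y - 3)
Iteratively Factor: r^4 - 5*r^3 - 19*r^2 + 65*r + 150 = (r - 5)*(r^3 - 19*r - 30) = (r - 5)*(r + 3)*(r^2 - 3*r - 10) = (r - 5)*(r + 2)*(r + 3)*(r - 5)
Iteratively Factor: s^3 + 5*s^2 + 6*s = (s)*(s^2 + 5*s + 6) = s*(s + 3)*(s + 2)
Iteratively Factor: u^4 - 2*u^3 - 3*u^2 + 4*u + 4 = (u + 1)*(u^3 - 3*u^2 + 4) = (u - 2)*(u + 1)*(u^2 - u - 2) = (u - 2)*(u + 1)^2*(u - 2)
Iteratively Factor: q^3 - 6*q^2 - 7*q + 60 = (q + 3)*(q^2 - 9*q + 20) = (q - 4)*(q + 3)*(q - 5)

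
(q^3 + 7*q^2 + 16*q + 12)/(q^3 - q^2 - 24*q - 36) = (q + 2)/(q - 6)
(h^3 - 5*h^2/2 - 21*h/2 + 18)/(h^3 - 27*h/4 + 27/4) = 2*(h - 4)/(2*h - 3)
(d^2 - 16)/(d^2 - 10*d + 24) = (d + 4)/(d - 6)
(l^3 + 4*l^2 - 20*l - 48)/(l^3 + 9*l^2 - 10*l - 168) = (l + 2)/(l + 7)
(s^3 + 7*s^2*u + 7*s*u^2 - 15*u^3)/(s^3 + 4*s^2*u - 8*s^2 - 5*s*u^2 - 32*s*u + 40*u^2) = (s + 3*u)/(s - 8)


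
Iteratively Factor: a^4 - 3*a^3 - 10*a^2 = (a - 5)*(a^3 + 2*a^2) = a*(a - 5)*(a^2 + 2*a) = a^2*(a - 5)*(a + 2)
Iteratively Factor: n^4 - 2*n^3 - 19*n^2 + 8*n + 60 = (n - 5)*(n^3 + 3*n^2 - 4*n - 12) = (n - 5)*(n - 2)*(n^2 + 5*n + 6) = (n - 5)*(n - 2)*(n + 2)*(n + 3)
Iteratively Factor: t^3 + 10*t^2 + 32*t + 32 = (t + 4)*(t^2 + 6*t + 8) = (t + 4)^2*(t + 2)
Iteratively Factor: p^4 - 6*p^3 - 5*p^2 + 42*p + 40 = (p - 4)*(p^3 - 2*p^2 - 13*p - 10) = (p - 4)*(p + 2)*(p^2 - 4*p - 5) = (p - 4)*(p + 1)*(p + 2)*(p - 5)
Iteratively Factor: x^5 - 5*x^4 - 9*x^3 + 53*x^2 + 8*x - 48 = (x - 4)*(x^4 - x^3 - 13*x^2 + x + 12) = (x - 4)^2*(x^3 + 3*x^2 - x - 3) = (x - 4)^2*(x - 1)*(x^2 + 4*x + 3) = (x - 4)^2*(x - 1)*(x + 3)*(x + 1)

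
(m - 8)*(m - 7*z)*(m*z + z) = m^3*z - 7*m^2*z^2 - 7*m^2*z + 49*m*z^2 - 8*m*z + 56*z^2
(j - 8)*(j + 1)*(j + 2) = j^3 - 5*j^2 - 22*j - 16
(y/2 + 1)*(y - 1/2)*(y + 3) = y^3/2 + 9*y^2/4 + 7*y/4 - 3/2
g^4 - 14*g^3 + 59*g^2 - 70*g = g*(g - 7)*(g - 5)*(g - 2)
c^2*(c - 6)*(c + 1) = c^4 - 5*c^3 - 6*c^2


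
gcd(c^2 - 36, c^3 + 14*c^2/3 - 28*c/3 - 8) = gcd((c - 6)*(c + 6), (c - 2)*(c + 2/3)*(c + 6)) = c + 6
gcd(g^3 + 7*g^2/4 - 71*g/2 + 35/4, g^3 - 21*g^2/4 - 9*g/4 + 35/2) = g - 5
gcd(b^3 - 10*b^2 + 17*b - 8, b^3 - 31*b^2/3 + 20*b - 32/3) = b^2 - 9*b + 8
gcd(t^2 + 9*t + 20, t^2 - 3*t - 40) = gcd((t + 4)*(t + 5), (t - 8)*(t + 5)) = t + 5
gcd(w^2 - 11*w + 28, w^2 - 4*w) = w - 4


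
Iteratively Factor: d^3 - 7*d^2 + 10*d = (d)*(d^2 - 7*d + 10) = d*(d - 5)*(d - 2)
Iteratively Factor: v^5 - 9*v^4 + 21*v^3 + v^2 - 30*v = (v - 5)*(v^4 - 4*v^3 + v^2 + 6*v) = (v - 5)*(v + 1)*(v^3 - 5*v^2 + 6*v) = (v - 5)*(v - 3)*(v + 1)*(v^2 - 2*v) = v*(v - 5)*(v - 3)*(v + 1)*(v - 2)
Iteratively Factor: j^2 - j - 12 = (j + 3)*(j - 4)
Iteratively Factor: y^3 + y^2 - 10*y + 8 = (y + 4)*(y^2 - 3*y + 2) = (y - 1)*(y + 4)*(y - 2)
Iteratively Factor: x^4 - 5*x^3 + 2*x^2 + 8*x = (x - 2)*(x^3 - 3*x^2 - 4*x) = (x - 2)*(x + 1)*(x^2 - 4*x) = x*(x - 2)*(x + 1)*(x - 4)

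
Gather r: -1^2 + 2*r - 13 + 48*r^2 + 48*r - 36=48*r^2 + 50*r - 50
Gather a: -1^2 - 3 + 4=0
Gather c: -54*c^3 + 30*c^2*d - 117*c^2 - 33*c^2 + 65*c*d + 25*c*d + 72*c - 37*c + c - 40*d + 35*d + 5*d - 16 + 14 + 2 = -54*c^3 + c^2*(30*d - 150) + c*(90*d + 36)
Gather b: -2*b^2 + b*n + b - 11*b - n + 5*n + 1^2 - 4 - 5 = -2*b^2 + b*(n - 10) + 4*n - 8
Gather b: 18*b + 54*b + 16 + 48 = 72*b + 64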